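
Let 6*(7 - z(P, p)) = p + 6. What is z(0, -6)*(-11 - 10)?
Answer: -147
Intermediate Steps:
z(P, p) = 6 - p/6 (z(P, p) = 7 - (p + 6)/6 = 7 - (6 + p)/6 = 7 + (-1 - p/6) = 6 - p/6)
z(0, -6)*(-11 - 10) = (6 - ⅙*(-6))*(-11 - 10) = (6 + 1)*(-21) = 7*(-21) = -147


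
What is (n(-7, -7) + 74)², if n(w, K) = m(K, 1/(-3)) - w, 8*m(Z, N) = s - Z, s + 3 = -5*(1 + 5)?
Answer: 96721/16 ≈ 6045.1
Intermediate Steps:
s = -33 (s = -3 - 5*(1 + 5) = -3 - 5*6 = -3 - 30 = -33)
m(Z, N) = -33/8 - Z/8 (m(Z, N) = (-33 - Z)/8 = -33/8 - Z/8)
n(w, K) = -33/8 - w - K/8 (n(w, K) = (-33/8 - K/8) - w = -33/8 - w - K/8)
(n(-7, -7) + 74)² = ((-33/8 - 1*(-7) - ⅛*(-7)) + 74)² = ((-33/8 + 7 + 7/8) + 74)² = (15/4 + 74)² = (311/4)² = 96721/16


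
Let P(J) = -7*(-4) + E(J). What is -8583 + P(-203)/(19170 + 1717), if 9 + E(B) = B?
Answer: -179273305/20887 ≈ -8583.0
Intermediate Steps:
E(B) = -9 + B
P(J) = 19 + J (P(J) = -7*(-4) + (-9 + J) = 28 + (-9 + J) = 19 + J)
-8583 + P(-203)/(19170 + 1717) = -8583 + (19 - 203)/(19170 + 1717) = -8583 - 184/20887 = -179273305/20887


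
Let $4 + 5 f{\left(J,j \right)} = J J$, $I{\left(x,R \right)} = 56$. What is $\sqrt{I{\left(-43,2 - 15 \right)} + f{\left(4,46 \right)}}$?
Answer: $\frac{2 \sqrt{365}}{5} \approx 7.642$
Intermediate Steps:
$f{\left(J,j \right)} = - \frac{4}{5} + \frac{J^{2}}{5}$ ($f{\left(J,j \right)} = - \frac{4}{5} + \frac{J J}{5} = - \frac{4}{5} + \frac{J^{2}}{5}$)
$\sqrt{I{\left(-43,2 - 15 \right)} + f{\left(4,46 \right)}} = \sqrt{56 - \left(\frac{4}{5} - \frac{4^{2}}{5}\right)} = \sqrt{56 + \left(- \frac{4}{5} + \frac{1}{5} \cdot 16\right)} = \sqrt{56 + \left(- \frac{4}{5} + \frac{16}{5}\right)} = \sqrt{56 + \frac{12}{5}} = \sqrt{\frac{292}{5}} = \frac{2 \sqrt{365}}{5}$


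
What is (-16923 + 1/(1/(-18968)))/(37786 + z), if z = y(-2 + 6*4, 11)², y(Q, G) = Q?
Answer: -35891/38270 ≈ -0.93784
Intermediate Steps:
z = 484 (z = (-2 + 6*4)² = (-2 + 24)² = 22² = 484)
(-16923 + 1/(1/(-18968)))/(37786 + z) = (-16923 + 1/(1/(-18968)))/(37786 + 484) = (-16923 + 1/(-1/18968))/38270 = (-16923 - 18968)*(1/38270) = -35891*1/38270 = -35891/38270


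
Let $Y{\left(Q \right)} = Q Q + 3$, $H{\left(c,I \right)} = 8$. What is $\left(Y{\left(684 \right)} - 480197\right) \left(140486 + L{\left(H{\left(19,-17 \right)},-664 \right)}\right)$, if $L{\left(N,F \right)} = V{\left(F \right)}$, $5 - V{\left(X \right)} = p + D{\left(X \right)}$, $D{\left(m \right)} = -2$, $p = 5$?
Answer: $-1733340944$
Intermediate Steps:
$V{\left(X \right)} = 2$ ($V{\left(X \right)} = 5 - \left(5 - 2\right) = 5 - 3 = 2$)
$L{\left(N,F \right)} = 2$
$Y{\left(Q \right)} = 3 + Q^{2}$ ($Y{\left(Q \right)} = Q^{2} + 3 = 3 + Q^{2}$)
$\left(Y{\left(684 \right)} - 480197\right) \left(140486 + L{\left(H{\left(19,-17 \right)},-664 \right)}\right) = \left(\left(3 + 684^{2}\right) - 480197\right) \left(140486 + 2\right) = \left(\left(3 + 467856\right) - 480197\right) 140488 = \left(467859 - 480197\right) 140488 = \left(-12338\right) 140488 = -1733340944$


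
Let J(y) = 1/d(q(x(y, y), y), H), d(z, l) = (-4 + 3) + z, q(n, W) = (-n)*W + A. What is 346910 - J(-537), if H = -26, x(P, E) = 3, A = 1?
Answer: 558872009/1611 ≈ 3.4691e+5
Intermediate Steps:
q(n, W) = 1 - W*n (q(n, W) = (-n)*W + 1 = -W*n + 1 = 1 - W*n)
d(z, l) = -1 + z
J(y) = -1/(3*y) (J(y) = 1/(-1 + (1 - 1*y*3)) = 1/(-1 + (1 - 3*y)) = 1/(-3*y) = -1/(3*y))
346910 - J(-537) = 346910 - (-1)/(3*(-537)) = 346910 - (-1)*(-1)/(3*537) = 346910 - 1*1/1611 = 346910 - 1/1611 = 558872009/1611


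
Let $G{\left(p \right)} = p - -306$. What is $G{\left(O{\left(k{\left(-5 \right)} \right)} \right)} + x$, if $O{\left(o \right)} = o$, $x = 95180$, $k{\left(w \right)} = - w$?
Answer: $95491$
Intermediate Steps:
$G{\left(p \right)} = 306 + p$ ($G{\left(p \right)} = p + 306 = 306 + p$)
$G{\left(O{\left(k{\left(-5 \right)} \right)} \right)} + x = \left(306 - -5\right) + 95180 = \left(306 + 5\right) + 95180 = 311 + 95180 = 95491$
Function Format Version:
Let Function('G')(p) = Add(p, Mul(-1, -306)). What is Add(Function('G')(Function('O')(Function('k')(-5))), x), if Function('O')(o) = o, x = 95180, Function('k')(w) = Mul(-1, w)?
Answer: 95491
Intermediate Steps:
Function('G')(p) = Add(306, p) (Function('G')(p) = Add(p, 306) = Add(306, p))
Add(Function('G')(Function('O')(Function('k')(-5))), x) = Add(Add(306, Mul(-1, -5)), 95180) = Add(Add(306, 5), 95180) = Add(311, 95180) = 95491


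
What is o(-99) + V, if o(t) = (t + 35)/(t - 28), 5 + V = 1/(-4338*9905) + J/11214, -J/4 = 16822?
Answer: -5097754812853/485666060670 ≈ -10.496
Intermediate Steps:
J = -67288 (J = -4*16822 = -67288)
V = -42066928459/3824142210 (V = -5 + (1/(-4338*9905) - 67288/11214) = -5 + (-1/4338*1/9905 - 67288*1/11214) = -5 + (-1/42967890 - 33644/5607) = -5 - 22946217409/3824142210 = -42066928459/3824142210 ≈ -11.000)
o(t) = (35 + t)/(-28 + t)
o(-99) + V = (35 - 99)/(-28 - 99) - 42066928459/3824142210 = -64/(-127) - 42066928459/3824142210 = -1/127*(-64) - 42066928459/3824142210 = 64/127 - 42066928459/3824142210 = -5097754812853/485666060670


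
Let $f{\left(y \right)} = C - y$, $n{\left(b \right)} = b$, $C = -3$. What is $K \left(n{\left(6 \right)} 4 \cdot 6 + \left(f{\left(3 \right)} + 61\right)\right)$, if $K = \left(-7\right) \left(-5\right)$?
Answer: $6965$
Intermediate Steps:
$K = 35$
$f{\left(y \right)} = -3 - y$
$K \left(n{\left(6 \right)} 4 \cdot 6 + \left(f{\left(3 \right)} + 61\right)\right) = 35 \left(6 \cdot 4 \cdot 6 + \left(\left(-3 - 3\right) + 61\right)\right) = 35 \left(24 \cdot 6 + \left(\left(-3 - 3\right) + 61\right)\right) = 35 \left(144 + \left(-6 + 61\right)\right) = 35 \left(144 + 55\right) = 35 \cdot 199 = 6965$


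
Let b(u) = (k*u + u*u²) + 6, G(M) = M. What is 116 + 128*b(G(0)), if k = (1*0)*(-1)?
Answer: 884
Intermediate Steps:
k = 0 (k = 0*(-1) = 0)
b(u) = 6 + u³ (b(u) = (0*u + u*u²) + 6 = (0 + u³) + 6 = u³ + 6 = 6 + u³)
116 + 128*b(G(0)) = 116 + 128*(6 + 0³) = 116 + 128*(6 + 0) = 116 + 128*6 = 116 + 768 = 884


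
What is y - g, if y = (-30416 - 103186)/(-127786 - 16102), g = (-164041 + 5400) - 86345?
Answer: 17625339585/71944 ≈ 2.4499e+5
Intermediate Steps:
g = -244986 (g = -158641 - 86345 = -244986)
y = 66801/71944 (y = -133602/(-143888) = -133602*(-1/143888) = 66801/71944 ≈ 0.92851)
y - g = 66801/71944 - 1*(-244986) = 66801/71944 + 244986 = 17625339585/71944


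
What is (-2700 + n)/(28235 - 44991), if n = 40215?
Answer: -37515/16756 ≈ -2.2389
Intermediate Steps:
(-2700 + n)/(28235 - 44991) = (-2700 + 40215)/(28235 - 44991) = 37515/(-16756) = 37515*(-1/16756) = -37515/16756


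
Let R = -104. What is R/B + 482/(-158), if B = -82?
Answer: -5773/3239 ≈ -1.7823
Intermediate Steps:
R/B + 482/(-158) = -104/(-82) + 482/(-158) = -104*(-1/82) + 482*(-1/158) = 52/41 - 241/79 = -5773/3239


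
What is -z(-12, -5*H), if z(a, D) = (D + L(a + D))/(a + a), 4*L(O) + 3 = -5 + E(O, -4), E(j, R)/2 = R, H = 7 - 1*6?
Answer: -3/8 ≈ -0.37500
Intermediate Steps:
H = 1 (H = 7 - 6 = 1)
E(j, R) = 2*R
L(O) = -4 (L(O) = -3/4 + (-5 + 2*(-4))/4 = -3/4 + (-5 - 8)/4 = -3/4 + (1/4)*(-13) = -3/4 - 13/4 = -4)
z(a, D) = (-4 + D)/(2*a) (z(a, D) = (D - 4)/(a + a) = (-4 + D)/((2*a)) = (-4 + D)*(1/(2*a)) = (-4 + D)/(2*a))
-z(-12, -5*H) = -(-4 - 5*1)/(2*(-12)) = -(-1)*(-4 - 5)/(2*12) = -(-1)*(-9)/(2*12) = -1*3/8 = -3/8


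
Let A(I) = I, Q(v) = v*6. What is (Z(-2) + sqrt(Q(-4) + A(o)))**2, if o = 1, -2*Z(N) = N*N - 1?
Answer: (-3 + 2*I*sqrt(23))**2/4 ≈ -20.75 - 14.387*I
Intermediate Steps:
Z(N) = 1/2 - N**2/2 (Z(N) = -(N*N - 1)/2 = -(N**2 - 1)/2 = -(-1 + N**2)/2 = 1/2 - N**2/2)
Q(v) = 6*v
(Z(-2) + sqrt(Q(-4) + A(o)))**2 = ((1/2 - 1/2*(-2)**2) + sqrt(6*(-4) + 1))**2 = ((1/2 - 1/2*4) + sqrt(-24 + 1))**2 = ((1/2 - 2) + sqrt(-23))**2 = (-3/2 + I*sqrt(23))**2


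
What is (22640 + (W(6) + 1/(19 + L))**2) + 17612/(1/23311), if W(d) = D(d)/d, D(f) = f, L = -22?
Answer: 3695183752/9 ≈ 4.1058e+8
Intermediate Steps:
W(d) = 1 (W(d) = d/d = 1)
(22640 + (W(6) + 1/(19 + L))**2) + 17612/(1/23311) = (22640 + (1 + 1/(19 - 22))**2) + 17612/(1/23311) = (22640 + (1 + 1/(-3))**2) + 17612/(1/23311) = (22640 + (1 - 1/3)**2) + 17612*23311 = (22640 + (2/3)**2) + 410553332 = (22640 + 4/9) + 410553332 = 203764/9 + 410553332 = 3695183752/9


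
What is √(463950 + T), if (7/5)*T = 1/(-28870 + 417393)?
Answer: √3431632135299196255/2719661 ≈ 681.14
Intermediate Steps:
T = 5/2719661 (T = 5/(7*(-28870 + 417393)) = (5/7)/388523 = (5/7)*(1/388523) = 5/2719661 ≈ 1.8385e-6)
√(463950 + T) = √(463950 + 5/2719661) = √(1261786720955/2719661) = √3431632135299196255/2719661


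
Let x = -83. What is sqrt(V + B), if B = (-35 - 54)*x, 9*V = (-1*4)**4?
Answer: sqrt(66739)/3 ≈ 86.113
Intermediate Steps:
V = 256/9 (V = (-1*4)**4/9 = (1/9)*(-4)**4 = (1/9)*256 = 256/9 ≈ 28.444)
B = 7387 (B = (-35 - 54)*(-83) = -89*(-83) = 7387)
sqrt(V + B) = sqrt(256/9 + 7387) = sqrt(66739/9) = sqrt(66739)/3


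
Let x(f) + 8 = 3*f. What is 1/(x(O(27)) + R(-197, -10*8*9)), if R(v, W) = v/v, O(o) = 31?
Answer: 1/86 ≈ 0.011628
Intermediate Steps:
R(v, W) = 1
x(f) = -8 + 3*f
1/(x(O(27)) + R(-197, -10*8*9)) = 1/((-8 + 3*31) + 1) = 1/((-8 + 93) + 1) = 1/(85 + 1) = 1/86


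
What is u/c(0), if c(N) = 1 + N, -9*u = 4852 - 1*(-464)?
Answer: -1772/3 ≈ -590.67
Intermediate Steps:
u = -1772/3 (u = -(4852 - 1*(-464))/9 = -(4852 + 464)/9 = -⅑*5316 = -1772/3 ≈ -590.67)
u/c(0) = -1772/(3*(1 + 0)) = -1772/3/1 = -1772/3*1 = -1772/3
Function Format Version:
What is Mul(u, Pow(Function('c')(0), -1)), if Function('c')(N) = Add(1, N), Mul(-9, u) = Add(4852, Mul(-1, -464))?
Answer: Rational(-1772, 3) ≈ -590.67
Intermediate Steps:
u = Rational(-1772, 3) (u = Mul(Rational(-1, 9), Add(4852, Mul(-1, -464))) = Mul(Rational(-1, 9), Add(4852, 464)) = Mul(Rational(-1, 9), 5316) = Rational(-1772, 3) ≈ -590.67)
Mul(u, Pow(Function('c')(0), -1)) = Mul(Rational(-1772, 3), Pow(Add(1, 0), -1)) = Mul(Rational(-1772, 3), Pow(1, -1)) = Mul(Rational(-1772, 3), 1) = Rational(-1772, 3)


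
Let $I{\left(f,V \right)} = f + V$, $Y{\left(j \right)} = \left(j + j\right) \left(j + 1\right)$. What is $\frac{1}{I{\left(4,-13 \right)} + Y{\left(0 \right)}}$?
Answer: $- \frac{1}{9} \approx -0.11111$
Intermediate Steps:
$Y{\left(j \right)} = 2 j \left(1 + j\right)$
$I{\left(f,V \right)} = V + f$
$\frac{1}{I{\left(4,-13 \right)} + Y{\left(0 \right)}} = \frac{1}{\left(-13 + 4\right) + 2 \cdot 0 \left(1 + 0\right)} = \frac{1}{-9 + 2 \cdot 0 \cdot 1} = \frac{1}{-9 + 0} = \frac{1}{-9} = - \frac{1}{9}$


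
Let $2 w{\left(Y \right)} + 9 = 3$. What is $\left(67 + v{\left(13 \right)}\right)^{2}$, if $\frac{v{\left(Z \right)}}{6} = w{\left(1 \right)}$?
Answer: $2401$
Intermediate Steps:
$w{\left(Y \right)} = -3$ ($w{\left(Y \right)} = - \frac{9}{2} + \frac{1}{2} \cdot 3 = - \frac{9}{2} + \frac{3}{2} = -3$)
$v{\left(Z \right)} = -18$ ($v{\left(Z \right)} = 6 \left(-3\right) = -18$)
$\left(67 + v{\left(13 \right)}\right)^{2} = \left(67 - 18\right)^{2} = 49^{2} = 2401$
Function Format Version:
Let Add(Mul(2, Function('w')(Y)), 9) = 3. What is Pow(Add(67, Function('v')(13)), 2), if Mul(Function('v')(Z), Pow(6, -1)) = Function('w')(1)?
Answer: 2401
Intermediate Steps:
Function('w')(Y) = -3 (Function('w')(Y) = Add(Rational(-9, 2), Mul(Rational(1, 2), 3)) = Add(Rational(-9, 2), Rational(3, 2)) = -3)
Function('v')(Z) = -18 (Function('v')(Z) = Mul(6, -3) = -18)
Pow(Add(67, Function('v')(13)), 2) = Pow(Add(67, -18), 2) = Pow(49, 2) = 2401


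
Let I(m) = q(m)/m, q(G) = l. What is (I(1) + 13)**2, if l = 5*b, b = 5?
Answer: 1444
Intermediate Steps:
l = 25 (l = 5*5 = 25)
q(G) = 25
I(m) = 25/m
(I(1) + 13)**2 = (25/1 + 13)**2 = (25*1 + 13)**2 = (25 + 13)**2 = 38**2 = 1444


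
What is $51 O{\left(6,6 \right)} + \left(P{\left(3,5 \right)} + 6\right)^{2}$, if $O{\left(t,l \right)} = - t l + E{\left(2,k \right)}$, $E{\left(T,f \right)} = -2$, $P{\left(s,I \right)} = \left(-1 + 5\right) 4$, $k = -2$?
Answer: $-1454$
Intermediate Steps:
$P{\left(s,I \right)} = 16$ ($P{\left(s,I \right)} = 4 \cdot 4 = 16$)
$O{\left(t,l \right)} = -2 - l t$ ($O{\left(t,l \right)} = - t l - 2 = - l t - 2 = -2 - l t$)
$51 O{\left(6,6 \right)} + \left(P{\left(3,5 \right)} + 6\right)^{2} = 51 \left(-2 - 6 \cdot 6\right) + \left(16 + 6\right)^{2} = 51 \left(-2 - 36\right) + 22^{2} = 51 \left(-38\right) + 484 = -1938 + 484 = -1454$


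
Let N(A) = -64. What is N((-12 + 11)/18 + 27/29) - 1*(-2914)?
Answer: 2850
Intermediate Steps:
N((-12 + 11)/18 + 27/29) - 1*(-2914) = -64 - 1*(-2914) = -64 + 2914 = 2850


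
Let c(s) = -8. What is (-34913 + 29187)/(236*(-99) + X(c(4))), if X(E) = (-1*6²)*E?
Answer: 2863/11538 ≈ 0.24814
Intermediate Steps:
X(E) = -36*E (X(E) = (-1*36)*E = -36*E)
(-34913 + 29187)/(236*(-99) + X(c(4))) = (-34913 + 29187)/(236*(-99) - 36*(-8)) = -5726/(-23364 + 288) = -5726/(-23076) = -5726*(-1/23076) = 2863/11538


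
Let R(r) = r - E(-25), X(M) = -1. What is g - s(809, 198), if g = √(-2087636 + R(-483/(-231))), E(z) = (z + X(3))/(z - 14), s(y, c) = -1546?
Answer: 1546 + I*√2273434053/33 ≈ 1546.0 + 1444.9*I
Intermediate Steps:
E(z) = (-1 + z)/(-14 + z) (E(z) = (z - 1)/(z - 14) = (-1 + z)/(-14 + z))
R(r) = -⅔ + r (R(r) = r - (-1 - 25)/(-14 - 25) = r - (-26)/(-39) = r - (-1)*(-26)/39 = r - 1*⅔ = r - ⅔ = -⅔ + r)
g = I*√2273434053/33 (g = √(-2087636 + (-⅔ - 483/(-231))) = √(-2087636 + (-⅔ - 483*(-1/231))) = √(-2087636 + (-⅔ + 23/11)) = √(-2087636 + 47/33) = √(-68891941/33) = I*√2273434053/33 ≈ 1444.9*I)
g - s(809, 198) = I*√2273434053/33 - 1*(-1546) = I*√2273434053/33 + 1546 = 1546 + I*√2273434053/33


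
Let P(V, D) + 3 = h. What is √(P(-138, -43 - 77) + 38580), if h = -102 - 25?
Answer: 5*√1538 ≈ 196.09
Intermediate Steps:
h = -127
P(V, D) = -130 (P(V, D) = -3 - 127 = -130)
√(P(-138, -43 - 77) + 38580) = √(-130 + 38580) = √38450 = 5*√1538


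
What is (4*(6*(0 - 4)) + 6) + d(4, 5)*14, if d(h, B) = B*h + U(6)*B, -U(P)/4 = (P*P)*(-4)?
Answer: 40510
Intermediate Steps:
U(P) = 16*P² (U(P) = -4*P*P*(-4) = -4*P²*(-4) = -(-16)*P² = 16*P²)
d(h, B) = 576*B + B*h (d(h, B) = B*h + (16*6²)*B = B*h + (16*36)*B = B*h + 576*B = 576*B + B*h)
(4*(6*(0 - 4)) + 6) + d(4, 5)*14 = (4*(6*(0 - 4)) + 6) + (5*(576 + 4))*14 = (4*(6*(-4)) + 6) + (5*580)*14 = (4*(-24) + 6) + 2900*14 = (-96 + 6) + 40600 = -90 + 40600 = 40510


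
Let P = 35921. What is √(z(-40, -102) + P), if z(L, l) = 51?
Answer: 46*√17 ≈ 189.66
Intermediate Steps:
√(z(-40, -102) + P) = √(51 + 35921) = √35972 = 46*√17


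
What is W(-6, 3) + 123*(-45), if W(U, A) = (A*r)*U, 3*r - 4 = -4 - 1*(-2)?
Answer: -5547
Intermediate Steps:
r = ⅔ (r = 4/3 + (-4 - 1*(-2))/3 = 4/3 + (-4 + 2)/3 = 4/3 + (⅓)*(-2) = 4/3 - ⅔ = ⅔ ≈ 0.66667)
W(U, A) = 2*A*U/3 (W(U, A) = (A*(⅔))*U = (2*A/3)*U = 2*A*U/3)
W(-6, 3) + 123*(-45) = (⅔)*3*(-6) + 123*(-45) = -12 - 5535 = -5547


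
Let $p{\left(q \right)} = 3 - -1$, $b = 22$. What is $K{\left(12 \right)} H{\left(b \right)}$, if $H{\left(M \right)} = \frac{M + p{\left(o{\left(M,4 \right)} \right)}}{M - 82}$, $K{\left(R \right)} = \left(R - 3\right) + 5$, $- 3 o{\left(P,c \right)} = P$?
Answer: $- \frac{91}{15} \approx -6.0667$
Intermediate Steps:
$o{\left(P,c \right)} = - \frac{P}{3}$
$p{\left(q \right)} = 4$ ($p{\left(q \right)} = 3 + 1 = 4$)
$K{\left(R \right)} = 2 + R$ ($K{\left(R \right)} = \left(-3 + R\right) + 5 = 2 + R$)
$H{\left(M \right)} = \frac{4 + M}{-82 + M}$ ($H{\left(M \right)} = \frac{M + 4}{M - 82} = \frac{4 + M}{-82 + M}$)
$K{\left(12 \right)} H{\left(b \right)} = \left(2 + 12\right) \frac{4 + 22}{-82 + 22} = 14 \frac{1}{-60} \cdot 26 = 14 \left(\left(- \frac{1}{60}\right) 26\right) = 14 \left(- \frac{13}{30}\right) = - \frac{91}{15}$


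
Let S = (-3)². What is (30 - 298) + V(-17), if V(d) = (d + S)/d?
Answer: -4548/17 ≈ -267.53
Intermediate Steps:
S = 9
V(d) = (9 + d)/d (V(d) = (d + 9)/d = (9 + d)/d)
(30 - 298) + V(-17) = (30 - 298) + (9 - 17)/(-17) = -268 - 1/17*(-8) = -268 + 8/17 = -4548/17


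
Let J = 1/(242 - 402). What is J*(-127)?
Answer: 127/160 ≈ 0.79375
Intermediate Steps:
J = -1/160 (J = 1/(-160) = -1/160 ≈ -0.0062500)
J*(-127) = -1/160*(-127) = 127/160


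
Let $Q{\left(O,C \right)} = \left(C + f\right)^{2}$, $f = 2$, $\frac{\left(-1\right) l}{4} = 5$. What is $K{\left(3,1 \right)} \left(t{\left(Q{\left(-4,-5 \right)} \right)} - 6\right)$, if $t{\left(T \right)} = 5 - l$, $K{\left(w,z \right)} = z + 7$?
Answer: $152$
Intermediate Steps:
$l = -20$ ($l = \left(-4\right) 5 = -20$)
$Q{\left(O,C \right)} = \left(2 + C\right)^{2}$ ($Q{\left(O,C \right)} = \left(C + 2\right)^{2} = \left(2 + C\right)^{2}$)
$K{\left(w,z \right)} = 7 + z$
$t{\left(T \right)} = 25$ ($t{\left(T \right)} = 5 - -20 = 5 + 20 = 25$)
$K{\left(3,1 \right)} \left(t{\left(Q{\left(-4,-5 \right)} \right)} - 6\right) = \left(7 + 1\right) \left(25 - 6\right) = 8 \cdot 19 = 152$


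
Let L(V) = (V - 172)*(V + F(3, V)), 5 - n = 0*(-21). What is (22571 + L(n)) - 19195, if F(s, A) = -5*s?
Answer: 5046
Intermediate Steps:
n = 5 (n = 5 - 0*(-21) = 5 - 1*0 = 5 + 0 = 5)
L(V) = (-172 + V)*(-15 + V) (L(V) = (V - 172)*(V - 5*3) = (-172 + V)*(V - 15) = (-172 + V)*(-15 + V))
(22571 + L(n)) - 19195 = (22571 + (2580 + 5² - 187*5)) - 19195 = (22571 + (2580 + 25 - 935)) - 19195 = (22571 + 1670) - 19195 = 24241 - 19195 = 5046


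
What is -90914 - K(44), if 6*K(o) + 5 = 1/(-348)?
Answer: -189826691/2088 ≈ -90913.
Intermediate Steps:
K(o) = -1741/2088 (K(o) = -⅚ + (⅙)/(-348) = -⅚ + (⅙)*(-1/348) = -⅚ - 1/2088 = -1741/2088)
-90914 - K(44) = -90914 - 1*(-1741/2088) = -90914 + 1741/2088 = -189826691/2088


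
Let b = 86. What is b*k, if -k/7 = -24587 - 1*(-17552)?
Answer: 4235070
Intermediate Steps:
k = 49245 (k = -7*(-24587 - 1*(-17552)) = -7*(-24587 + 17552) = -7*(-7035) = 49245)
b*k = 86*49245 = 4235070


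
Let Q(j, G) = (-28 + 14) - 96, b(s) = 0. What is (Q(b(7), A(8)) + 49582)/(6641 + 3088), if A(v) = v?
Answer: 49472/9729 ≈ 5.0850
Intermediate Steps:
Q(j, G) = -110 (Q(j, G) = -14 - 96 = -110)
(Q(b(7), A(8)) + 49582)/(6641 + 3088) = (-110 + 49582)/(6641 + 3088) = 49472/9729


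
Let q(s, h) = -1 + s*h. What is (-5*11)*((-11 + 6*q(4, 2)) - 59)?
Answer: 1540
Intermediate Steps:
q(s, h) = -1 + h*s
(-5*11)*((-11 + 6*q(4, 2)) - 59) = (-5*11)*((-11 + 6*(-1 + 2*4)) - 59) = -55*((-11 + 6*(-1 + 8)) - 59) = -55*((-11 + 6*7) - 59) = -55*((-11 + 42) - 59) = -55*(31 - 59) = -55*(-28) = 1540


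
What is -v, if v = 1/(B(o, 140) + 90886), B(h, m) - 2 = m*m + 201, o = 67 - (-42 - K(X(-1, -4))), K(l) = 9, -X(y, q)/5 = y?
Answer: -1/110689 ≈ -9.0343e-6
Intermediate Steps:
X(y, q) = -5*y
o = 118 (o = 67 - (-42 - 1*9) = 67 - (-42 - 9) = 67 - 1*(-51) = 67 + 51 = 118)
B(h, m) = 203 + m² (B(h, m) = 2 + (m*m + 201) = 2 + (m² + 201) = 2 + (201 + m²) = 203 + m²)
v = 1/110689 (v = 1/((203 + 140²) + 90886) = 1/((203 + 19600) + 90886) = 1/(19803 + 90886) = 1/110689 ≈ 9.0343e-6)
-v = -1*1/110689 = -1/110689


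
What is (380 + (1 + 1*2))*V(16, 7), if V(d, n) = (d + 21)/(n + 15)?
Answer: 14171/22 ≈ 644.14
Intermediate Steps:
V(d, n) = (21 + d)/(15 + n)
(380 + (1 + 1*2))*V(16, 7) = (380 + (1 + 1*2))*((21 + 16)/(15 + 7)) = (380 + (1 + 2))*(37/22) = (380 + 3)*((1/22)*37) = 383*(37/22) = 14171/22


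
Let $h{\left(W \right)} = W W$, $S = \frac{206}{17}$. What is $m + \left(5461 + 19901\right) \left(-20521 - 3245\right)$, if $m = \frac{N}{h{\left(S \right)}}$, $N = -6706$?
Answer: $- \frac{12789220318673}{21218} \approx -6.0275 \cdot 10^{8}$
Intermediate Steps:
$S = \frac{206}{17}$ ($S = 206 \cdot \frac{1}{17} = \frac{206}{17} \approx 12.118$)
$h{\left(W \right)} = W^{2}$
$m = - \frac{969017}{21218}$ ($m = - \frac{6706}{\left(\frac{206}{17}\right)^{2}} = - \frac{6706}{\frac{42436}{289}} = \left(-6706\right) \frac{289}{42436} = - \frac{969017}{21218} \approx -45.67$)
$m + \left(5461 + 19901\right) \left(-20521 - 3245\right) = - \frac{969017}{21218} + \left(5461 + 19901\right) \left(-20521 - 3245\right) = - \frac{969017}{21218} + 25362 \left(-23766\right) = - \frac{969017}{21218} - 602753292 = - \frac{12789220318673}{21218}$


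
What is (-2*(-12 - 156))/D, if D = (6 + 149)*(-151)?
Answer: -336/23405 ≈ -0.014356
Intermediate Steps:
D = -23405 (D = 155*(-151) = -23405)
(-2*(-12 - 156))/D = -2*(-12 - 156)/(-23405) = -2*(-168)*(-1/23405) = 336*(-1/23405) = -336/23405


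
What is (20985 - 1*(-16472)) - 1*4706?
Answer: 32751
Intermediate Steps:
(20985 - 1*(-16472)) - 1*4706 = (20985 + 16472) - 4706 = 37457 - 4706 = 32751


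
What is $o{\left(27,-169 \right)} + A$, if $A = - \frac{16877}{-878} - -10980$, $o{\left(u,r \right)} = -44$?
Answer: $\frac{9618685}{878} \approx 10955.0$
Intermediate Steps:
$A = \frac{9657317}{878}$ ($A = \left(-16877\right) \left(- \frac{1}{878}\right) + 10980 = \frac{16877}{878} + 10980 = \frac{9657317}{878} \approx 10999.0$)
$o{\left(27,-169 \right)} + A = -44 + \frac{9657317}{878} = \frac{9618685}{878}$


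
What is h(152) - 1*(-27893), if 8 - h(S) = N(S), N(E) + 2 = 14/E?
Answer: 2120621/76 ≈ 27903.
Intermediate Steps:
N(E) = -2 + 14/E
h(S) = 10 - 14/S (h(S) = 8 - (-2 + 14/S) = 8 + (2 - 14/S) = 10 - 14/S)
h(152) - 1*(-27893) = (10 - 14/152) - 1*(-27893) = (10 - 14*1/152) + 27893 = (10 - 7/76) + 27893 = 753/76 + 27893 = 2120621/76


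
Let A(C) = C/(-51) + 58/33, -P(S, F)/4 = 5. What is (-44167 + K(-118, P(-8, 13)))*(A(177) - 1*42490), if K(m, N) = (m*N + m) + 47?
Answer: 998281524178/561 ≈ 1.7795e+9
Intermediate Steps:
P(S, F) = -20 (P(S, F) = -4*5 = -20)
A(C) = 58/33 - C/51 (A(C) = C*(-1/51) + 58*(1/33) = -C/51 + 58/33 = 58/33 - C/51)
K(m, N) = 47 + m + N*m (K(m, N) = (N*m + m) + 47 = (m + N*m) + 47 = 47 + m + N*m)
(-44167 + K(-118, P(-8, 13)))*(A(177) - 1*42490) = (-44167 + (47 - 118 - 20*(-118)))*((58/33 - 1/51*177) - 1*42490) = (-44167 + (47 - 118 + 2360))*((58/33 - 59/17) - 42490) = (-44167 + 2289)*(-961/561 - 42490) = -41878*(-23837851/561) = 998281524178/561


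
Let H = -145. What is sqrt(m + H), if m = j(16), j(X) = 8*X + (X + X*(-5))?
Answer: 9*I ≈ 9.0*I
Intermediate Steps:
j(X) = 4*X (j(X) = 8*X + (X - 5*X) = 8*X - 4*X = 4*X)
m = 64 (m = 4*16 = 64)
sqrt(m + H) = sqrt(64 - 145) = sqrt(-81) = 9*I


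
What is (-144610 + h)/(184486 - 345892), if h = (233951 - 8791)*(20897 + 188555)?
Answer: -1122858755/3843 ≈ -2.9218e+5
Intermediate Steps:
h = 47160212320 (h = 225160*209452 = 47160212320)
(-144610 + h)/(184486 - 345892) = (-144610 + 47160212320)/(184486 - 345892) = 47160067710/(-161406) = 47160067710*(-1/161406) = -1122858755/3843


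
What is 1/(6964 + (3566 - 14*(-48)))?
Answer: 1/11202 ≈ 8.9270e-5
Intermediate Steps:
1/(6964 + (3566 - 14*(-48))) = 1/(6964 + (3566 - 1*(-672))) = 1/(6964 + (3566 + 672)) = 1/(6964 + 4238) = 1/11202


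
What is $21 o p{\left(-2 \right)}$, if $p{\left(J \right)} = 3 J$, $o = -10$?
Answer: $1260$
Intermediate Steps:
$21 o p{\left(-2 \right)} = 21 \left(-10\right) 3 \left(-2\right) = \left(-210\right) \left(-6\right) = 1260$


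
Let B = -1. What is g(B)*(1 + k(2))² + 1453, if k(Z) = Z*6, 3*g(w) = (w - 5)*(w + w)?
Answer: 2129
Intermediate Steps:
g(w) = 2*w*(-5 + w)/3 (g(w) = ((w - 5)*(w + w))/3 = ((-5 + w)*(2*w))/3 = (2*w*(-5 + w))/3 = 2*w*(-5 + w)/3)
k(Z) = 6*Z
g(B)*(1 + k(2))² + 1453 = ((⅔)*(-1)*(-5 - 1))*(1 + 6*2)² + 1453 = ((⅔)*(-1)*(-6))*(1 + 12)² + 1453 = 4*13² + 1453 = 4*169 + 1453 = 676 + 1453 = 2129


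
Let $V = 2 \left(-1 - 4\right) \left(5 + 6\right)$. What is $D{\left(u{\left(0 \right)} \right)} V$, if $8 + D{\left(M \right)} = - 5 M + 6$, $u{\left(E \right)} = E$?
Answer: $220$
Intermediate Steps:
$D{\left(M \right)} = -2 - 5 M$ ($D{\left(M \right)} = -8 - \left(-6 + 5 M\right) = -2 - 5 M$)
$V = -110$ ($V = 2 \left(\left(-5\right) 11\right) = 2 \left(-55\right) = -110$)
$D{\left(u{\left(0 \right)} \right)} V = \left(-2 - 0\right) \left(-110\right) = \left(-2 + 0\right) \left(-110\right) = \left(-2\right) \left(-110\right) = 220$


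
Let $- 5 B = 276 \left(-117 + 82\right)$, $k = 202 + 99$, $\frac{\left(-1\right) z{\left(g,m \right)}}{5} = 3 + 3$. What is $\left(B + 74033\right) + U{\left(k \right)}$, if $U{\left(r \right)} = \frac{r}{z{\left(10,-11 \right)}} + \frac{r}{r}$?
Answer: $\frac{2278679}{30} \approx 75956.0$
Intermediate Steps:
$z{\left(g,m \right)} = -30$ ($z{\left(g,m \right)} = - 5 \left(3 + 3\right) = \left(-5\right) 6 = -30$)
$k = 301$
$U{\left(r \right)} = 1 - \frac{r}{30}$ ($U{\left(r \right)} = \frac{r}{-30} + \frac{r}{r} = r \left(- \frac{1}{30}\right) + 1 = - \frac{r}{30} + 1 = 1 - \frac{r}{30}$)
$B = 1932$ ($B = - \frac{276 \left(-117 + 82\right)}{5} = - \frac{276 \left(-35\right)}{5} = \left(- \frac{1}{5}\right) \left(-9660\right) = 1932$)
$\left(B + 74033\right) + U{\left(k \right)} = \left(1932 + 74033\right) + \left(1 - \frac{301}{30}\right) = 75965 + \left(1 - \frac{301}{30}\right) = 75965 - \frac{271}{30} = \frac{2278679}{30}$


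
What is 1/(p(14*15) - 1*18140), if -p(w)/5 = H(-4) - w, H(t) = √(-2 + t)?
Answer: I/(5*(√6 - 3418*I)) ≈ -5.8514e-5 + 4.1934e-8*I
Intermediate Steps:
p(w) = 5*w - 5*I*√6 (p(w) = -5*(√(-2 - 4) - w) = -5*(√(-6) - w) = -5*(I*√6 - w) = -5*(-w + I*√6) = 5*w - 5*I*√6)
1/(p(14*15) - 1*18140) = 1/((5*(14*15) - 5*I*√6) - 1*18140) = 1/((5*210 - 5*I*√6) - 18140) = 1/((1050 - 5*I*√6) - 18140) = 1/(-17090 - 5*I*√6)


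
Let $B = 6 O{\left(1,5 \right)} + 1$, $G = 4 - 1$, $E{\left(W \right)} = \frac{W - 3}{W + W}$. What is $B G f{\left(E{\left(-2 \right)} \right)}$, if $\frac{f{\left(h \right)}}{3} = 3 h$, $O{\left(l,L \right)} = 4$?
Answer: $\frac{3375}{4} \approx 843.75$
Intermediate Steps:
$E{\left(W \right)} = \frac{-3 + W}{2 W}$
$G = 3$ ($G = 4 - 1 = 3$)
$B = 25$ ($B = 6 \cdot 4 + 1 = 24 + 1 = 25$)
$f{\left(h \right)} = 9 h$ ($f{\left(h \right)} = 3 \cdot 3 h = 9 h$)
$B G f{\left(E{\left(-2 \right)} \right)} = 25 \cdot 3 \cdot 9 \frac{-3 - 2}{2 \left(-2\right)} = 75 \cdot 9 \cdot \frac{1}{2} \left(- \frac{1}{2}\right) \left(-5\right) = 75 \cdot 9 \cdot \frac{5}{4} = 75 \cdot \frac{45}{4} = \frac{3375}{4}$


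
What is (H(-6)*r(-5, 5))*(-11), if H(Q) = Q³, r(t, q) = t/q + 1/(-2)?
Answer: -3564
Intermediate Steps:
r(t, q) = -½ + t/q (r(t, q) = t/q + 1*(-½) = t/q - ½ = -½ + t/q)
(H(-6)*r(-5, 5))*(-11) = ((-6)³*((-5 - ½*5)/5))*(-11) = -216*(-5 - 5/2)/5*(-11) = -216*(-15)/(5*2)*(-11) = -216*(-3/2)*(-11) = 324*(-11) = -3564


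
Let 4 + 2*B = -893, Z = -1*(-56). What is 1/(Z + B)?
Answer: -2/785 ≈ -0.0025478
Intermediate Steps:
Z = 56
B = -897/2 (B = -2 + (½)*(-893) = -2 - 893/2 = -897/2 ≈ -448.50)
1/(Z + B) = 1/(56 - 897/2) = 1/(-785/2) = -2/785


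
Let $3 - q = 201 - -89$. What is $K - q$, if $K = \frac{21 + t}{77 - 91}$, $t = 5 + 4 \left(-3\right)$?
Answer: $286$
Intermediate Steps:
$q = -287$ ($q = 3 - \left(201 - -89\right) = 3 - \left(201 + 89\right) = 3 - 290 = -287$)
$t = -7$ ($t = 5 - 12 = -7$)
$K = -1$ ($K = \frac{21 - 7}{77 - 91} = \frac{14}{-14} = 14 \left(- \frac{1}{14}\right) = -1$)
$K - q = -1 - -287 = -1 + 287 = 286$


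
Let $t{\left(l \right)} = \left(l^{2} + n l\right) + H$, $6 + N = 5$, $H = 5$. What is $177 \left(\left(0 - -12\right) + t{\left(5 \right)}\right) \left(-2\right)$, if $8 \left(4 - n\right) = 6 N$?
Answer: $- \frac{46551}{2} \approx -23276.0$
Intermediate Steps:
$N = -1$ ($N = -6 + 5 = -1$)
$n = \frac{19}{4}$ ($n = 4 - \frac{6 \left(-1\right)}{8} = 4 - - \frac{3}{4} = 4 + \frac{3}{4} = \frac{19}{4} \approx 4.75$)
$t{\left(l \right)} = 5 + l^{2} + \frac{19 l}{4}$ ($t{\left(l \right)} = \left(l^{2} + \frac{19 l}{4}\right) + 5 = 5 + l^{2} + \frac{19 l}{4}$)
$177 \left(\left(0 - -12\right) + t{\left(5 \right)}\right) \left(-2\right) = 177 \left(\left(0 - -12\right) + \left(5 + 5^{2} + \frac{19}{4} \cdot 5\right)\right) \left(-2\right) = 177 \left(\left(0 + 12\right) + \left(5 + 25 + \frac{95}{4}\right)\right) \left(-2\right) = 177 \left(12 + \frac{215}{4}\right) \left(-2\right) = 177 \cdot \frac{263}{4} \left(-2\right) = 177 \left(- \frac{263}{2}\right) = - \frac{46551}{2}$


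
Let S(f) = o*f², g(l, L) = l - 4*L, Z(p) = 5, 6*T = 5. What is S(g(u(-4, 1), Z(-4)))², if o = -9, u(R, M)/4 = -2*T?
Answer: 40960000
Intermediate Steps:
T = ⅚ (T = (⅙)*5 = ⅚ ≈ 0.83333)
u(R, M) = -20/3 (u(R, M) = 4*(-2*⅚) = 4*(-5/3) = -20/3)
S(f) = -9*f²
S(g(u(-4, 1), Z(-4)))² = (-9*(-20/3 - 4*5)²)² = (-9*(-20/3 - 20)²)² = (-9*(-80/3)²)² = (-9*6400/9)² = (-6400)² = 40960000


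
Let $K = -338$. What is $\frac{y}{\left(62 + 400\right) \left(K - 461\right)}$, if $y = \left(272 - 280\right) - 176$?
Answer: $\frac{92}{184569} \approx 0.00049846$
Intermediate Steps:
$y = -184$ ($y = -8 - 176 = -184$)
$\frac{y}{\left(62 + 400\right) \left(K - 461\right)} = - \frac{184}{\left(62 + 400\right) \left(-338 - 461\right)} = - \frac{184}{462 \left(-799\right)} = - \frac{184}{-369138} = \left(-184\right) \left(- \frac{1}{369138}\right) = \frac{92}{184569}$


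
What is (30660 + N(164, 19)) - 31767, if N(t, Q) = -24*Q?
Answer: -1563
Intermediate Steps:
(30660 + N(164, 19)) - 31767 = (30660 - 24*19) - 31767 = (30660 - 456) - 31767 = 30204 - 31767 = -1563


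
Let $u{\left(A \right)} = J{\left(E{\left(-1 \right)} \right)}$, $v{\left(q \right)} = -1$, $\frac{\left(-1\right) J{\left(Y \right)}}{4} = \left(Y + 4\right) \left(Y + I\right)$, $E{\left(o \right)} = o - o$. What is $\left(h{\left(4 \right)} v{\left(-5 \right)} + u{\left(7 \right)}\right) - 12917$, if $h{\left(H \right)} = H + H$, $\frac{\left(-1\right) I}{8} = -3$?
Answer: $-13309$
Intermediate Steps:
$I = 24$ ($I = \left(-8\right) \left(-3\right) = 24$)
$E{\left(o \right)} = 0$
$J{\left(Y \right)} = - 4 \left(4 + Y\right) \left(24 + Y\right)$ ($J{\left(Y \right)} = - 4 \left(Y + 4\right) \left(Y + 24\right) = - 4 \left(4 + Y\right) \left(24 + Y\right)$)
$h{\left(H \right)} = 2 H$
$u{\left(A \right)} = -384$ ($u{\left(A \right)} = -384 - 0 - 4 \cdot 0^{2} = -384 + 0 - 0 = -384 + 0 + 0 = -384$)
$\left(h{\left(4 \right)} v{\left(-5 \right)} + u{\left(7 \right)}\right) - 12917 = \left(2 \cdot 4 \left(-1\right) - 384\right) - 12917 = \left(8 \left(-1\right) - 384\right) - 12917 = \left(-8 - 384\right) - 12917 = -392 - 12917 = -13309$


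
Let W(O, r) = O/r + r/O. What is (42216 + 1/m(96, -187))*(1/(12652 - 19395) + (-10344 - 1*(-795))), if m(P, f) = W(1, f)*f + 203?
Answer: -8691702805373732/21561049 ≈ -4.0312e+8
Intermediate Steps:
m(P, f) = 203 + f*(f + 1/f) (m(P, f) = (1/f + f/1)*f + 203 = (1/f + f*1)*f + 203 = (1/f + f)*f + 203 = (f + 1/f)*f + 203 = f*(f + 1/f) + 203 = 203 + f*(f + 1/f))
(42216 + 1/m(96, -187))*(1/(12652 - 19395) + (-10344 - 1*(-795))) = (42216 + 1/(204 + (-187)**2))*(1/(12652 - 19395) + (-10344 - 1*(-795))) = (42216 + 1/(204 + 34969))*(1/(-6743) + (-10344 + 795)) = (42216 + 1/35173)*(-1/6743 - 9549) = (42216 + 1/35173)*(-64388908/6743) = (1484863369/35173)*(-64388908/6743) = -8691702805373732/21561049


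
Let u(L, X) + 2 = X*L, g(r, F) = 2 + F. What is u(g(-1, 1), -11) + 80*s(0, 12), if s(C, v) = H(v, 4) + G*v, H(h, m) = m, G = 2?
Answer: 2205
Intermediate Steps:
u(L, X) = -2 + L*X (u(L, X) = -2 + X*L = -2 + L*X)
s(C, v) = 4 + 2*v
u(g(-1, 1), -11) + 80*s(0, 12) = (-2 + (2 + 1)*(-11)) + 80*(4 + 2*12) = (-2 + 3*(-11)) + 80*(4 + 24) = (-2 - 33) + 80*28 = -35 + 2240 = 2205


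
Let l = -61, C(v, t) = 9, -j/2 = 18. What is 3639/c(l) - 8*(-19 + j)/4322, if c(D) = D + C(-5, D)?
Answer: -7852439/112372 ≈ -69.879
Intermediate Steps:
j = -36 (j = -2*18 = -36)
c(D) = 9 + D (c(D) = D + 9 = 9 + D)
3639/c(l) - 8*(-19 + j)/4322 = 3639/(9 - 61) - 8*(-19 - 36)/4322 = 3639/(-52) - 8*(-55)*(1/4322) = 3639*(-1/52) + 440*(1/4322) = -3639/52 + 220/2161 = -7852439/112372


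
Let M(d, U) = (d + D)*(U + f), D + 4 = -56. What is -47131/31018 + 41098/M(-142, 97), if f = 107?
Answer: -804238003/319547436 ≈ -2.5168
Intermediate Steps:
D = -60 (D = -4 - 56 = -60)
M(d, U) = (-60 + d)*(107 + U) (M(d, U) = (d - 60)*(U + 107) = (-60 + d)*(107 + U))
-47131/31018 + 41098/M(-142, 97) = -47131/31018 + 41098/(-6420 - 60*97 + 107*(-142) + 97*(-142)) = -47131*1/31018 + 41098/(-6420 - 5820 - 15194 - 13774) = -47131/31018 + 41098/(-41208) = -47131/31018 + 41098*(-1/41208) = -47131/31018 - 20549/20604 = -804238003/319547436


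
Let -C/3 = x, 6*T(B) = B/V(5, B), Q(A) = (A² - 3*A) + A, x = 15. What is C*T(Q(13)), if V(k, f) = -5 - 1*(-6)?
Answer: -2145/2 ≈ -1072.5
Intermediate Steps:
V(k, f) = 1 (V(k, f) = -5 + 6 = 1)
Q(A) = A² - 2*A
T(B) = B/6 (T(B) = (B/1)/6 = (B*1)/6 = B/6)
C = -45 (C = -3*15 = -45)
C*T(Q(13)) = -15*13*(-2 + 13)/2 = -15*13*11/2 = -15*143/2 = -45*143/6 = -2145/2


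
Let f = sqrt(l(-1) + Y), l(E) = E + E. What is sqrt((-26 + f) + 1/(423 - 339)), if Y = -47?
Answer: sqrt(-45843 + 12348*I)/42 ≈ 0.68053 + 5.1431*I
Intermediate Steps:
l(E) = 2*E
f = 7*I (f = sqrt(2*(-1) - 47) = sqrt(-2 - 47) = sqrt(-49) = 7*I ≈ 7.0*I)
sqrt((-26 + f) + 1/(423 - 339)) = sqrt((-26 + 7*I) + 1/(423 - 339)) = sqrt((-26 + 7*I) + 1/84) = sqrt(-2183/84 + 7*I)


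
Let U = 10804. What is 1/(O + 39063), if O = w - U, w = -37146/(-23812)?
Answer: 11906/336470227 ≈ 3.5385e-5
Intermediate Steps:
w = 18573/11906 (w = -37146*(-1/23812) = 18573/11906 ≈ 1.5600)
O = -128613851/11906 (O = 18573/11906 - 1*10804 = 18573/11906 - 10804 = -128613851/11906 ≈ -10802.)
1/(O + 39063) = 1/(-128613851/11906 + 39063) = 1/(336470227/11906) = 11906/336470227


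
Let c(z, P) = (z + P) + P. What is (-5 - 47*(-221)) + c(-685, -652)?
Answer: 8393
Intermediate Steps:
c(z, P) = z + 2*P (c(z, P) = (P + z) + P = z + 2*P)
(-5 - 47*(-221)) + c(-685, -652) = (-5 - 47*(-221)) + (-685 + 2*(-652)) = (-5 + 10387) + (-685 - 1304) = 10382 - 1989 = 8393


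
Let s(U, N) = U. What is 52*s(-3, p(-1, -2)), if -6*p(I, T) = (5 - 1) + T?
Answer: -156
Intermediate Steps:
p(I, T) = -⅔ - T/6 (p(I, T) = -((5 - 1) + T)/6 = -(4 + T)/6 = -⅔ - T/6)
52*s(-3, p(-1, -2)) = 52*(-3) = -156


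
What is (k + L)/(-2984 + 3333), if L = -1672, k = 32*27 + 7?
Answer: -801/349 ≈ -2.2951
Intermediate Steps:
k = 871 (k = 864 + 7 = 871)
(k + L)/(-2984 + 3333) = (871 - 1672)/(-2984 + 3333) = -801/349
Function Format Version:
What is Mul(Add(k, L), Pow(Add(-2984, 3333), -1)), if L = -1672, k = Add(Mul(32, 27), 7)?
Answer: Rational(-801, 349) ≈ -2.2951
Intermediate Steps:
k = 871 (k = Add(864, 7) = 871)
Mul(Add(k, L), Pow(Add(-2984, 3333), -1)) = Mul(Add(871, -1672), Pow(Add(-2984, 3333), -1)) = Mul(-801, Pow(349, -1)) = Mul(-801, Rational(1, 349)) = Rational(-801, 349)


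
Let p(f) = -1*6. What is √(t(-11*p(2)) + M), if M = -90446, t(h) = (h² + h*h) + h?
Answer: 2*I*√20417 ≈ 285.78*I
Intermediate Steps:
p(f) = -6
t(h) = h + 2*h² (t(h) = (h² + h²) + h = 2*h² + h = h + 2*h²)
√(t(-11*p(2)) + M) = √((-11*(-6))*(1 + 2*(-11*(-6))) - 90446) = √(66*(1 + 2*66) - 90446) = √(66*(1 + 132) - 90446) = √(66*133 - 90446) = √(8778 - 90446) = √(-81668) = 2*I*√20417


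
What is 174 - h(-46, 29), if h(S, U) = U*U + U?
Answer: -696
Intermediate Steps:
h(S, U) = U + U² (h(S, U) = U² + U = U + U²)
174 - h(-46, 29) = 174 - 29*(1 + 29) = 174 - 29*30 = 174 - 1*870 = 174 - 870 = -696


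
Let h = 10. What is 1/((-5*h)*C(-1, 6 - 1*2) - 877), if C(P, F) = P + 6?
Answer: -1/1127 ≈ -0.00088731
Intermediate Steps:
C(P, F) = 6 + P
1/((-5*h)*C(-1, 6 - 1*2) - 877) = 1/((-5*10)*(6 - 1) - 877) = 1/(-50*5 - 877) = 1/(-250 - 877) = 1/(-1127) = -1/1127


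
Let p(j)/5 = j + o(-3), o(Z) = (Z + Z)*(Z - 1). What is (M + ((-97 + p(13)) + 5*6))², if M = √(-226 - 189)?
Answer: 13509 + 236*I*√415 ≈ 13509.0 + 4807.7*I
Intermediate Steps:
o(Z) = 2*Z*(-1 + Z) (o(Z) = (2*Z)*(-1 + Z) = 2*Z*(-1 + Z))
M = I*√415 (M = √(-415) = I*√415 ≈ 20.372*I)
p(j) = 120 + 5*j (p(j) = 5*(j + 2*(-3)*(-1 - 3)) = 5*(j + 2*(-3)*(-4)) = 5*(j + 24) = 5*(24 + j) = 120 + 5*j)
(M + ((-97 + p(13)) + 5*6))² = (I*√415 + ((-97 + (120 + 5*13)) + 5*6))² = (I*√415 + ((-97 + (120 + 65)) + 30))² = (I*√415 + ((-97 + 185) + 30))² = (I*√415 + (88 + 30))² = (I*√415 + 118)² = (118 + I*√415)²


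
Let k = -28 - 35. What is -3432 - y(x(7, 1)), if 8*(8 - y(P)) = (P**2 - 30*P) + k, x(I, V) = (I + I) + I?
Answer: -6943/2 ≈ -3471.5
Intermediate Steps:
x(I, V) = 3*I (x(I, V) = 2*I + I = 3*I)
k = -63
y(P) = 127/8 - P**2/8 + 15*P/4 (y(P) = 8 - ((P**2 - 30*P) - 63)/8 = 8 - (-63 + P**2 - 30*P)/8 = 8 + (63/8 - P**2/8 + 15*P/4) = 127/8 - P**2/8 + 15*P/4)
-3432 - y(x(7, 1)) = -3432 - (127/8 - (3*7)**2/8 + 15*(3*7)/4) = -3432 - (127/8 - 1/8*21**2 + (15/4)*21) = -3432 - (127/8 - 1/8*441 + 315/4) = -3432 - (127/8 - 441/8 + 315/4) = -3432 - 1*79/2 = -3432 - 79/2 = -6943/2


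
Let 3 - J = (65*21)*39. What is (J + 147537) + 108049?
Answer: 202354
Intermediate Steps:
J = -53232 (J = 3 - 65*21*39 = 3 - 1365*39 = 3 - 1*53235 = 3 - 53235 = -53232)
(J + 147537) + 108049 = (-53232 + 147537) + 108049 = 94305 + 108049 = 202354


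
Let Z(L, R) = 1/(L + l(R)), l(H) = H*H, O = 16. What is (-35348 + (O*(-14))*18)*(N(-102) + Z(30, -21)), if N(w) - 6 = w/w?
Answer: -129875240/471 ≈ -2.7574e+5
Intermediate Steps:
l(H) = H**2
Z(L, R) = 1/(L + R**2)
N(w) = 7 (N(w) = 6 + w/w = 6 + 1 = 7)
(-35348 + (O*(-14))*18)*(N(-102) + Z(30, -21)) = (-35348 + (16*(-14))*18)*(7 + 1/(30 + (-21)**2)) = (-35348 - 224*18)*(7 + 1/(30 + 441)) = (-35348 - 4032)*(7 + 1/471) = -39380*(7 + 1/471) = -39380*3298/471 = -129875240/471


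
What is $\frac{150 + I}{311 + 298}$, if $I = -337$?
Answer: $- \frac{187}{609} \approx -0.30706$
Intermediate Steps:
$\frac{150 + I}{311 + 298} = \frac{150 - 337}{311 + 298} = - \frac{187}{609}$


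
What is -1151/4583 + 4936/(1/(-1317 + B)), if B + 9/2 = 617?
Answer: -15936980347/4583 ≈ -3.4774e+6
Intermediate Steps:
B = 1225/2 (B = -9/2 + 617 = 1225/2 ≈ 612.50)
-1151/4583 + 4936/(1/(-1317 + B)) = -1151/4583 + 4936/(1/(-1317 + 1225/2)) = -1151*1/4583 + 4936/(1/(-1409/2)) = -1151/4583 + 4936/(-2/1409) = -1151/4583 + 4936*(-1409/2) = -1151/4583 - 3477412 = -15936980347/4583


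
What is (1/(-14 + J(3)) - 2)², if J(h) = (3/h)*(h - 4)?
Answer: 961/225 ≈ 4.2711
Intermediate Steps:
J(h) = 3*(-4 + h)/h (J(h) = (3/h)*(-4 + h) = 3*(-4 + h)/h)
(1/(-14 + J(3)) - 2)² = (1/(-14 + (3 - 12/3)) - 2)² = (1/(-14 + (3 - 12*⅓)) - 2)² = (1/(-14 + (3 - 4)) - 2)² = (1/(-14 - 1) - 2)² = (1/(-15) - 2)² = (-1/15 - 2)² = (-31/15)² = 961/225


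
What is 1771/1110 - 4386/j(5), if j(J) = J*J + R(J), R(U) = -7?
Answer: -268699/1110 ≈ -242.07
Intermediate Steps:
j(J) = -7 + J² (j(J) = J*J - 7 = J² - 7 = -7 + J²)
1771/1110 - 4386/j(5) = 1771/1110 - 4386/(-7 + 5²) = 1771*(1/1110) - 4386/(-7 + 25) = 1771/1110 - 4386/18 = 1771/1110 - 4386*1/18 = 1771/1110 - 731/3 = -268699/1110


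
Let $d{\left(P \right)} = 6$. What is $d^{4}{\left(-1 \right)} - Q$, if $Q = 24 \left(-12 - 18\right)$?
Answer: $2016$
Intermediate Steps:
$Q = -720$ ($Q = 24 \left(-30\right) = -720$)
$d^{4}{\left(-1 \right)} - Q = 6^{4} - -720 = 1296 + 720 = 2016$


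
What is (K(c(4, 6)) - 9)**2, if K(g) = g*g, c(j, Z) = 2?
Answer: 25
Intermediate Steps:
K(g) = g**2
(K(c(4, 6)) - 9)**2 = (2**2 - 9)**2 = (4 - 9)**2 = (-5)**2 = 25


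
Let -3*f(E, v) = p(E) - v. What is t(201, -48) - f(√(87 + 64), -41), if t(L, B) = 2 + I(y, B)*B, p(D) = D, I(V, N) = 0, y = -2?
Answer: 47/3 + √151/3 ≈ 19.763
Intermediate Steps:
t(L, B) = 2 (t(L, B) = 2 + 0*B = 2 + 0 = 2)
f(E, v) = -E/3 + v/3 (f(E, v) = -(E - v)/3 = -E/3 + v/3)
t(201, -48) - f(√(87 + 64), -41) = 2 - (-√(87 + 64)/3 + (⅓)*(-41)) = 2 - (-√151/3 - 41/3) = 2 - (-41/3 - √151/3) = 2 + (41/3 + √151/3) = 47/3 + √151/3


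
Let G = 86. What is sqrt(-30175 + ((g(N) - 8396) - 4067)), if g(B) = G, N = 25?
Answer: 6*I*sqrt(1182) ≈ 206.28*I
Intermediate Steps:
g(B) = 86
sqrt(-30175 + ((g(N) - 8396) - 4067)) = sqrt(-30175 + ((86 - 8396) - 4067)) = sqrt(-30175 + (-8310 - 4067)) = sqrt(-30175 - 12377) = sqrt(-42552) = 6*I*sqrt(1182)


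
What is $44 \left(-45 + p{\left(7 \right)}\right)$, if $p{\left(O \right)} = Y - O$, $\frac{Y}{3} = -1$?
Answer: $-2420$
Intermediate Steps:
$Y = -3$ ($Y = 3 \left(-1\right) = -3$)
$p{\left(O \right)} = -3 - O$
$44 \left(-45 + p{\left(7 \right)}\right) = 44 \left(-45 - 10\right) = 44 \left(-55\right) = -2420$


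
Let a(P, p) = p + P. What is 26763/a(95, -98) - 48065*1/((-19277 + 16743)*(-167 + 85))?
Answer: -1853724813/207788 ≈ -8921.2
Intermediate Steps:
a(P, p) = P + p
26763/a(95, -98) - 48065*1/((-19277 + 16743)*(-167 + 85)) = 26763/(95 - 98) - 48065*1/((-19277 + 16743)*(-167 + 85)) = 26763/(-3) - 48065/((-2534*(-82))) = 26763*(-⅓) - 48065/207788 = -8921 - 48065*1/207788 = -8921 - 48065/207788 = -1853724813/207788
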